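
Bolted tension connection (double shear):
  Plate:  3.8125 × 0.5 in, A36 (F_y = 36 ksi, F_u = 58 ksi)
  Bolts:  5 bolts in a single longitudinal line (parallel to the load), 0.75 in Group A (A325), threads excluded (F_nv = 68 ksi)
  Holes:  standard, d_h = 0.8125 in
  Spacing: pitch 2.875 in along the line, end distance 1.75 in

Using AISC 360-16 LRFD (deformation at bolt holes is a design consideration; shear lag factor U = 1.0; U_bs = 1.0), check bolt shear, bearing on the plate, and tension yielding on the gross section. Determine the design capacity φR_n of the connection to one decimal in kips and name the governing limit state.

Bolt shear: A_b = π(0.75)²/4 = 0.44179 in². φR_n = 0.75 × 68 × 0.44179 × 5 × 2 = 225.3 kips.
Bearing (0.5 in plate, F_u = 58 ksi): end bolts L_c = 1.75 − 0.8125/2 = 1.34375, R_n = min(1.2×1.34375×0.5×58, 2.4×0.75×0.5×58) = 46.763 kips/bolt; interior L_c = 2.875 − 0.8125 = 2.0625, R_n = 52.2 kips/bolt. φR_n = 0.75 × (1×46.763 + 4×52.2) = 191.7 kips.
Tension yield (gross): A_g = 3.8125×0.5 = 1.9063 in². φR_n = 0.90 × 36 × 1.9063 = 61.8 kips.
Governing: min(225.3, 191.7, 61.8) = 61.8 kips → gross-section yield.

61.8 kips (gross-section yield governs)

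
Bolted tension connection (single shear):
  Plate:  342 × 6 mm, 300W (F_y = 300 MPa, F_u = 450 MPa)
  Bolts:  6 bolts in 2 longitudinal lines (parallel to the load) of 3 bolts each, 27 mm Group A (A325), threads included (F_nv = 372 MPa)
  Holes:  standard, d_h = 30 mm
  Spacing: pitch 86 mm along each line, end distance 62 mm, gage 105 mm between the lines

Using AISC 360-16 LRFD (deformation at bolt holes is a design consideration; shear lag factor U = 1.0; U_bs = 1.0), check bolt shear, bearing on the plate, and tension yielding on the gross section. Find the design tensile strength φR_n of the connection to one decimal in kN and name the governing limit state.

Bolt shear: A_b = π(27)²/4 = 572.56 mm². φR_n = 0.75 × 372 × 572.56 × 6 × 1 = 958.5 kN.
Bearing (6 mm plate, F_u = 450 MPa): end bolts L_c = 62 − 30/2 = 47, R_n = min(1.2×47×6×450, 2.4×27×6×450) = 152.28 kN/bolt; interior L_c = 86 − 30 = 56, R_n = 174.96 kN/bolt. φR_n = 0.75 × (2×152.28 + 4×174.96) = 753.3 kN.
Tension yield (gross): A_g = 342×6 = 2052 mm². φR_n = 0.90 × 300 × 2052 = 554.0 kN.
Governing: min(958.5, 753.3, 554.0) = 554.0 kN → gross-section yield.

554.0 kN (gross-section yield governs)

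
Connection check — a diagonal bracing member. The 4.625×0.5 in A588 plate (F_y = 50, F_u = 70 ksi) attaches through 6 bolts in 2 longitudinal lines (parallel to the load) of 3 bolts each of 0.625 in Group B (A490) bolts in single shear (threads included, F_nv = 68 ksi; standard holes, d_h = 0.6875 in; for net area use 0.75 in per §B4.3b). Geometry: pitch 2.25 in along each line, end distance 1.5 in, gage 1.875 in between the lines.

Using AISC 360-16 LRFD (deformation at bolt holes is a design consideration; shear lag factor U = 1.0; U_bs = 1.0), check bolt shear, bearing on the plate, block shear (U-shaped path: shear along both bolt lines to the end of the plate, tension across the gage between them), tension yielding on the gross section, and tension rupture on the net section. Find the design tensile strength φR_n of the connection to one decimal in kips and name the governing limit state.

Bolt shear: A_b = π(0.625)²/4 = 0.3068 in². φR_n = 0.75 × 68 × 0.3068 × 6 × 1 = 93.9 kips.
Bearing (0.5 in plate, F_u = 70 ksi): end bolts L_c = 1.5 − 0.6875/2 = 1.15625, R_n = min(1.2×1.15625×0.5×70, 2.4×0.625×0.5×70) = 48.563 kips/bolt; interior L_c = 2.25 − 0.6875 = 1.5625, R_n = 52.5 kips/bolt. φR_n = 0.75 × (2×48.563 + 4×52.5) = 230.3 kips.
Block shear: shear path 2×[1.5+2×2.25] = 2×6 in, A_gv = 6, A_nv = 2×(6 − 2.5×0.75)×0.5 = 4.125 in²; tension across gage: (1.875 − 1×0.75)×0.5 = 0.5625 in². R_n = min(0.6×70×4.125, 0.6×50×6) + 1.0×70×0.5625 = min(173.25, 180) + 39.375 = 212.63 kips. φR_n = 0.75 × 212.63 = 159.5 kips.
Tension yield (gross): A_g = 4.625×0.5 = 2.3125 in². φR_n = 0.90 × 50 × 2.3125 = 104.1 kips.
Tension rupture (net): A_n = (4.625 − 2×0.75)×0.5 = 1.5625 in² (U = 1.0, A_e = A_n). φR_n = 0.75 × 70 × 1.5625 = 82.0 kips.
Governing: min(93.9, 230.3, 159.5, 104.1, 82.0) = 82.0 kips → net-section rupture.

82.0 kips (net-section rupture governs)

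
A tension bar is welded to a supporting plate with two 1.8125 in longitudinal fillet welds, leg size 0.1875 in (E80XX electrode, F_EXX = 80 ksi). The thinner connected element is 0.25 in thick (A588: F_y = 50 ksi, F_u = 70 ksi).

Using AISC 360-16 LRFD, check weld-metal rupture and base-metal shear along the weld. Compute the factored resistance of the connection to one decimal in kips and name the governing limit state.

17.3 kips (weld metal governs)

Weld metal: throat = 0.707×0.1875 = 0.13256 in, L = 2×1.8125 = 3.625 in. φR_n = 0.75 × 0.6 × 80 × 0.13256 × 3.625 = 17.3 kips.
Base metal shear (0.25 in plate): yield φR_n = 1.0×0.6×50×0.25×3.625 = 27.2 kips; rupture φR_n = 0.75×0.6×70×0.25×3.625 = 28.5 kips; take 27.2 kips (yield).
Governing: min(17.3, 27.2) = 17.3 kips → weld metal.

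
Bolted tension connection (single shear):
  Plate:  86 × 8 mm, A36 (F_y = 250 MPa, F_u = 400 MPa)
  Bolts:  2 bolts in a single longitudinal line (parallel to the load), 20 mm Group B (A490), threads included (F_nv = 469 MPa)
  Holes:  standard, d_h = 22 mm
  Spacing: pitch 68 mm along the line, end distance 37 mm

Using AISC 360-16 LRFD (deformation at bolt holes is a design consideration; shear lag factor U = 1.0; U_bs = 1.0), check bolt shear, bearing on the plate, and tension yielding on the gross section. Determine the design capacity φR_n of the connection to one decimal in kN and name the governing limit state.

Bolt shear: A_b = π(20)²/4 = 314.16 mm². φR_n = 0.75 × 469 × 314.16 × 2 × 1 = 221.0 kN.
Bearing (8 mm plate, F_u = 400 MPa): end bolts L_c = 37 − 22/2 = 26, R_n = min(1.2×26×8×400, 2.4×20×8×400) = 99.84 kN/bolt; interior L_c = 68 − 22 = 46, R_n = 153.6 kN/bolt. φR_n = 0.75 × (1×99.84 + 1×153.6) = 190.1 kN.
Tension yield (gross): A_g = 86×8 = 688 mm². φR_n = 0.90 × 250 × 688 = 154.8 kN.
Governing: min(221.0, 190.1, 154.8) = 154.8 kN → gross-section yield.

154.8 kN (gross-section yield governs)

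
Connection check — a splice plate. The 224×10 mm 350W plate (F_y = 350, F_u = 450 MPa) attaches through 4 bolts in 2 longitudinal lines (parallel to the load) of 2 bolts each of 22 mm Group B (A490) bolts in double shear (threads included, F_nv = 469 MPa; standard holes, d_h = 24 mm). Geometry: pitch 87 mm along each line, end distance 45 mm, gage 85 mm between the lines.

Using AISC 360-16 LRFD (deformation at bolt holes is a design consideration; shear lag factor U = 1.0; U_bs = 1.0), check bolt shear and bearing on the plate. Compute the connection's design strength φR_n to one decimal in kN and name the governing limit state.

Bolt shear: A_b = π(22)²/4 = 380.13 mm². φR_n = 0.75 × 469 × 380.13 × 4 × 2 = 1069.7 kN.
Bearing (10 mm plate, F_u = 450 MPa): end bolts L_c = 45 − 24/2 = 33, R_n = min(1.2×33×10×450, 2.4×22×10×450) = 178.2 kN/bolt; interior L_c = 87 − 24 = 63, R_n = 237.6 kN/bolt. φR_n = 0.75 × (2×178.2 + 2×237.6) = 623.7 kN.
Governing: min(1069.7, 623.7) = 623.7 kN → bearing.

623.7 kN (bearing governs)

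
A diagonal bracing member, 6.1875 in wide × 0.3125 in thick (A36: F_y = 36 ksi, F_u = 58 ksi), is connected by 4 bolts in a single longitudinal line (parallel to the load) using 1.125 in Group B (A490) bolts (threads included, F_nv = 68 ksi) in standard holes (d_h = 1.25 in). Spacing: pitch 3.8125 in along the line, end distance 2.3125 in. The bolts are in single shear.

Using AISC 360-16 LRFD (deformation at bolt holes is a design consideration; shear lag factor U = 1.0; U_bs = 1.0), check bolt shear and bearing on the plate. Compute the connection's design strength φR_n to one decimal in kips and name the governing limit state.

137.6 kips (bearing governs)

Bolt shear: A_b = π(1.125)²/4 = 0.99402 in². φR_n = 0.75 × 68 × 0.99402 × 4 × 1 = 202.8 kips.
Bearing (0.3125 in plate, F_u = 58 ksi): end bolts L_c = 2.3125 − 1.25/2 = 1.6875, R_n = min(1.2×1.6875×0.3125×58, 2.4×1.125×0.3125×58) = 36.703 kips/bolt; interior L_c = 3.8125 − 1.25 = 2.5625, R_n = 48.938 kips/bolt. φR_n = 0.75 × (1×36.703 + 3×48.938) = 137.6 kips.
Governing: min(202.8, 137.6) = 137.6 kips → bearing.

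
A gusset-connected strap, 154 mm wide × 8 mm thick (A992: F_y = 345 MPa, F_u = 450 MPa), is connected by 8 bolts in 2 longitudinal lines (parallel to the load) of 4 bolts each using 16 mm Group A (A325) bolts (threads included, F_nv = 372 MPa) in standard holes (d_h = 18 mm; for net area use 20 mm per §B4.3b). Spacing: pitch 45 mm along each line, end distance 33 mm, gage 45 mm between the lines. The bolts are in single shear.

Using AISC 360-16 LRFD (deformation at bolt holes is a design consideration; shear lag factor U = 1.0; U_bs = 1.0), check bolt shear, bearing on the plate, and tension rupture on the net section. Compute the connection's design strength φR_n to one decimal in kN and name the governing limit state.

307.8 kN (net-section rupture governs)

Bolt shear: A_b = π(16)²/4 = 201.06 mm². φR_n = 0.75 × 372 × 201.06 × 8 × 1 = 448.8 kN.
Bearing (8 mm plate, F_u = 450 MPa): end bolts L_c = 33 − 18/2 = 24, R_n = min(1.2×24×8×450, 2.4×16×8×450) = 103.68 kN/bolt; interior L_c = 45 − 18 = 27, R_n = 116.64 kN/bolt. φR_n = 0.75 × (2×103.68 + 6×116.64) = 680.4 kN.
Tension rupture (net): A_n = (154 − 2×20)×8 = 912 mm² (U = 1.0, A_e = A_n). φR_n = 0.75 × 450 × 912 = 307.8 kN.
Governing: min(448.8, 680.4, 307.8) = 307.8 kN → net-section rupture.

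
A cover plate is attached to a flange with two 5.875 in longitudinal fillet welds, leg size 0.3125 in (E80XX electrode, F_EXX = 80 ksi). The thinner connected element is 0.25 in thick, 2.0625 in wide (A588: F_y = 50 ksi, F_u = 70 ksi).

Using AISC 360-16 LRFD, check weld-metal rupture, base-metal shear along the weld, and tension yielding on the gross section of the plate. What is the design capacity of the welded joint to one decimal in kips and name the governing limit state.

23.2 kips (gross-section yield governs)

Weld metal: throat = 0.707×0.3125 = 0.22094 in, L = 2×5.875 = 11.75 in. φR_n = 0.75 × 0.6 × 80 × 0.22094 × 11.75 = 93.5 kips.
Base metal shear (0.25 in plate): yield φR_n = 1.0×0.6×50×0.25×11.75 = 88.1 kips; rupture φR_n = 0.75×0.6×70×0.25×11.75 = 92.5 kips; take 88.1 kips (yield).
Tension yield (gross): A_g = 2.0625×0.25 = 0.51563 in². φR_n = 0.90 × 50 × 0.51563 = 23.2 kips.
Governing: min(93.5, 88.1, 23.2) = 23.2 kips → gross-section yield.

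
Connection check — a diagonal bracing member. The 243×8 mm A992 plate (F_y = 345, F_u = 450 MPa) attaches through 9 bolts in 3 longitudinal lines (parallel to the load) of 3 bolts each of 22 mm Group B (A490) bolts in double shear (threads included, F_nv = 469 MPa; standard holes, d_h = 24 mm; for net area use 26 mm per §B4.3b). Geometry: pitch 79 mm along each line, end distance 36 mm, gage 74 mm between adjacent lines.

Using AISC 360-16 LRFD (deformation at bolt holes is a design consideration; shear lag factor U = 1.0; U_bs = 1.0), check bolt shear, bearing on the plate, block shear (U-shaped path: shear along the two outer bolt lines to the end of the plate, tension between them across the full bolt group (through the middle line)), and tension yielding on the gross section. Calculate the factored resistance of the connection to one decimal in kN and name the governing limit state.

603.6 kN (gross-section yield governs)

Bolt shear: A_b = π(22)²/4 = 380.13 mm². φR_n = 0.75 × 469 × 380.13 × 9 × 2 = 2406.8 kN.
Bearing (8 mm plate, F_u = 450 MPa): end bolts L_c = 36 − 24/2 = 24, R_n = min(1.2×24×8×450, 2.4×22×8×450) = 103.68 kN/bolt; interior L_c = 79 − 24 = 55, R_n = 190.08 kN/bolt. φR_n = 0.75 × (3×103.68 + 6×190.08) = 1088.6 kN.
Block shear: shear path 2×[36+2×79] = 2×194 mm, A_gv = 3104, A_nv = 2×(194 − 2.5×26)×8 = 2064 mm²; tension across gage: (148 − 2×26)×8 = 768 mm². R_n = min(0.6×450×2064, 0.6×345×3104) + 1.0×450×768 = min(557.28, 642.53) + 345.6 = 902.88 kN. φR_n = 0.75 × 902.88 = 677.2 kN.
Tension yield (gross): A_g = 243×8 = 1944 mm². φR_n = 0.90 × 345 × 1944 = 603.6 kN.
Governing: min(2406.8, 1088.6, 677.2, 603.6) = 603.6 kN → gross-section yield.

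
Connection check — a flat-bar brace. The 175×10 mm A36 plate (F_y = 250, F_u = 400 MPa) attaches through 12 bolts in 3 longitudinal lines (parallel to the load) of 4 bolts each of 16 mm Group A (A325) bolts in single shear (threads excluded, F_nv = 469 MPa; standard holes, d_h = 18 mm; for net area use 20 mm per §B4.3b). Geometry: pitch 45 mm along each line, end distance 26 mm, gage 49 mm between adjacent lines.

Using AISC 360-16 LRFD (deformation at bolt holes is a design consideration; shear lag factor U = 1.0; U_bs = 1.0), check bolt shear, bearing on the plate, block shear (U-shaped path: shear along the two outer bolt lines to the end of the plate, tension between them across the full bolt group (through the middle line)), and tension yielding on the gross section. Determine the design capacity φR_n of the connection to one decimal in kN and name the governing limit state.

Bolt shear: A_b = π(16)²/4 = 201.06 mm². φR_n = 0.75 × 469 × 201.06 × 12 × 1 = 848.7 kN.
Bearing (10 mm plate, F_u = 400 MPa): end bolts L_c = 26 − 18/2 = 17, R_n = min(1.2×17×10×400, 2.4×16×10×400) = 81.6 kN/bolt; interior L_c = 45 − 18 = 27, R_n = 129.6 kN/bolt. φR_n = 0.75 × (3×81.6 + 9×129.6) = 1058.4 kN.
Block shear: shear path 2×[26+3×45] = 2×161 mm, A_gv = 3220, A_nv = 2×(161 − 3.5×20)×10 = 1820 mm²; tension across gage: (98 − 2×20)×10 = 580 mm². R_n = min(0.6×400×1820, 0.6×250×3220) + 1.0×400×580 = min(436.8, 483) + 232 = 668.8 kN. φR_n = 0.75 × 668.8 = 501.6 kN.
Tension yield (gross): A_g = 175×10 = 1750 mm². φR_n = 0.90 × 250 × 1750 = 393.8 kN.
Governing: min(848.7, 1058.4, 501.6, 393.8) = 393.8 kN → gross-section yield.

393.8 kN (gross-section yield governs)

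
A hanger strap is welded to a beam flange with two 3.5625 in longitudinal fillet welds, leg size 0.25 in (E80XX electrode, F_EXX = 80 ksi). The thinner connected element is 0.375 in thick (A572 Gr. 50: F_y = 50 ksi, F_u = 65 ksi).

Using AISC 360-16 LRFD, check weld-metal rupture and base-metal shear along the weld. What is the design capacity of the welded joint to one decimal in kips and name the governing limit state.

Weld metal: throat = 0.707×0.25 = 0.17675 in, L = 2×3.5625 = 7.125 in. φR_n = 0.75 × 0.6 × 80 × 0.17675 × 7.125 = 45.3 kips.
Base metal shear (0.375 in plate): yield φR_n = 1.0×0.6×50×0.375×7.125 = 80.2 kips; rupture φR_n = 0.75×0.6×65×0.375×7.125 = 78.2 kips; take 78.2 kips (rupture).
Governing: min(45.3, 78.2) = 45.3 kips → weld metal.

45.3 kips (weld metal governs)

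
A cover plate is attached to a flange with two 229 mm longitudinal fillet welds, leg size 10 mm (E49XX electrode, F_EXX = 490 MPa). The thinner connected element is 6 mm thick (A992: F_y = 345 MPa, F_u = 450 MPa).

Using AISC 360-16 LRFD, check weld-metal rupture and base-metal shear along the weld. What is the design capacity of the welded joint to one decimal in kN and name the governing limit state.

556.5 kN (base-metal shear governs)

Weld metal: throat = 0.707×10 = 7.07 mm, L = 2×229 = 458 mm. φR_n = 0.75 × 0.6 × 490 × 7.07 × 458 = 714.0 kN.
Base metal shear (6 mm plate): yield φR_n = 1.0×0.6×345×6×458 = 568.8 kN; rupture φR_n = 0.75×0.6×450×6×458 = 556.5 kN; take 556.5 kN (rupture).
Governing: min(714.0, 556.5) = 556.5 kN → base-metal shear.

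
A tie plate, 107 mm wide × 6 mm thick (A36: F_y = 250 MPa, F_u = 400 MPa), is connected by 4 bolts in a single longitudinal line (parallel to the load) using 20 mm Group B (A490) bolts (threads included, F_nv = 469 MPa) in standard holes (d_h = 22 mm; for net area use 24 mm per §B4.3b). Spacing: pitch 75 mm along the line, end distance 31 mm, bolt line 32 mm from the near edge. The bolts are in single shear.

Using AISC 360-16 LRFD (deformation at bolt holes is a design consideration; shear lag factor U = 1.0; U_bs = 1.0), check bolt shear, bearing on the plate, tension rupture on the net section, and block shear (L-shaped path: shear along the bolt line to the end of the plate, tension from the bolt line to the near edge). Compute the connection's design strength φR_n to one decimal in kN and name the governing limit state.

Bolt shear: A_b = π(20)²/4 = 314.16 mm². φR_n = 0.75 × 469 × 314.16 × 4 × 1 = 442.0 kN.
Bearing (6 mm plate, F_u = 400 MPa): end bolts L_c = 31 − 22/2 = 20, R_n = min(1.2×20×6×400, 2.4×20×6×400) = 57.6 kN/bolt; interior L_c = 75 − 22 = 53, R_n = 115.2 kN/bolt. φR_n = 0.75 × (1×57.6 + 3×115.2) = 302.4 kN.
Tension rupture (net): A_n = (107 − 1×24)×6 = 498 mm² (U = 1.0, A_e = A_n). φR_n = 0.75 × 400 × 498 = 149.4 kN.
Block shear: shear path 1×[31+3×75] = 1×256 mm, A_gv = 1536, A_nv = 1×(256 − 3.5×24)×6 = 1032 mm²; tension to near edge: (32 − 0.5×24)×6 = 120 mm². R_n = min(0.6×400×1032, 0.6×250×1536) + 1.0×400×120 = min(247.68, 230.4) + 48 = 278.4 kN. φR_n = 0.75 × 278.4 = 208.8 kN.
Governing: min(442.0, 302.4, 149.4, 208.8) = 149.4 kN → net-section rupture.

149.4 kN (net-section rupture governs)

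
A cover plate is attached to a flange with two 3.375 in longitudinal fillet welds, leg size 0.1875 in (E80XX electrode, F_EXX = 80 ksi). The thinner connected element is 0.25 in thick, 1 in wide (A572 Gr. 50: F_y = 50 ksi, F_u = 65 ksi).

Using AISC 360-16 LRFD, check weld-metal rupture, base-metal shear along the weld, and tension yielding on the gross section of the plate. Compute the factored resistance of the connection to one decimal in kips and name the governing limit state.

11.3 kips (gross-section yield governs)

Weld metal: throat = 0.707×0.1875 = 0.13256 in, L = 2×3.375 = 6.75 in. φR_n = 0.75 × 0.6 × 80 × 0.13256 × 6.75 = 32.2 kips.
Base metal shear (0.25 in plate): yield φR_n = 1.0×0.6×50×0.25×6.75 = 50.6 kips; rupture φR_n = 0.75×0.6×65×0.25×6.75 = 49.4 kips; take 49.4 kips (rupture).
Tension yield (gross): A_g = 1×0.25 = 0.25 in². φR_n = 0.90 × 50 × 0.25 = 11.3 kips.
Governing: min(32.2, 49.4, 11.3) = 11.3 kips → gross-section yield.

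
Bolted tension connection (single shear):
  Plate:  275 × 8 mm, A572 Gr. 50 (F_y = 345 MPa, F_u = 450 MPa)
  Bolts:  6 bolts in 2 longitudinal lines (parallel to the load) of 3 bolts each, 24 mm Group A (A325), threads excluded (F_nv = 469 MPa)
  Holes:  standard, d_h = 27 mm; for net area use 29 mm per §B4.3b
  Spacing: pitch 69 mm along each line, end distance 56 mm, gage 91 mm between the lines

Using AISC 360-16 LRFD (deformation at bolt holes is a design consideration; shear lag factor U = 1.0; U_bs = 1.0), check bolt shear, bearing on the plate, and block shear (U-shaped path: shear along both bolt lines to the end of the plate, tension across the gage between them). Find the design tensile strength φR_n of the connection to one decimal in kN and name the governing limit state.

561.1 kN (block shear governs)

Bolt shear: A_b = π(24)²/4 = 452.39 mm². φR_n = 0.75 × 469 × 452.39 × 6 × 1 = 954.8 kN.
Bearing (8 mm plate, F_u = 450 MPa): end bolts L_c = 56 − 27/2 = 42.5, R_n = min(1.2×42.5×8×450, 2.4×24×8×450) = 183.6 kN/bolt; interior L_c = 69 − 27 = 42, R_n = 181.44 kN/bolt. φR_n = 0.75 × (2×183.6 + 4×181.44) = 819.7 kN.
Block shear: shear path 2×[56+2×69] = 2×194 mm, A_gv = 3104, A_nv = 2×(194 − 2.5×29)×8 = 1944 mm²; tension across gage: (91 − 1×29)×8 = 496 mm². R_n = min(0.6×450×1944, 0.6×345×3104) + 1.0×450×496 = min(524.88, 642.53) + 223.2 = 748.08 kN. φR_n = 0.75 × 748.08 = 561.1 kN.
Governing: min(954.8, 819.7, 561.1) = 561.1 kN → block shear.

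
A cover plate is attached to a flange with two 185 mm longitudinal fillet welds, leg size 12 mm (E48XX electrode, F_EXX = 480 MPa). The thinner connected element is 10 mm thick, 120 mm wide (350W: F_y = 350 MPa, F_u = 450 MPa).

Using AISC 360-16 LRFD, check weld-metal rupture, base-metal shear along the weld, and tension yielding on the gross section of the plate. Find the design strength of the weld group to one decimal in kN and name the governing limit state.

378.0 kN (gross-section yield governs)

Weld metal: throat = 0.707×12 = 8.484 mm, L = 2×185 = 370 mm. φR_n = 0.75 × 0.6 × 480 × 8.484 × 370 = 678.0 kN.
Base metal shear (10 mm plate): yield φR_n = 1.0×0.6×350×10×370 = 777.0 kN; rupture φR_n = 0.75×0.6×450×10×370 = 749.3 kN; take 749.3 kN (rupture).
Tension yield (gross): A_g = 120×10 = 1200 mm². φR_n = 0.90 × 350 × 1200 = 378.0 kN.
Governing: min(678.0, 749.3, 378.0) = 378.0 kN → gross-section yield.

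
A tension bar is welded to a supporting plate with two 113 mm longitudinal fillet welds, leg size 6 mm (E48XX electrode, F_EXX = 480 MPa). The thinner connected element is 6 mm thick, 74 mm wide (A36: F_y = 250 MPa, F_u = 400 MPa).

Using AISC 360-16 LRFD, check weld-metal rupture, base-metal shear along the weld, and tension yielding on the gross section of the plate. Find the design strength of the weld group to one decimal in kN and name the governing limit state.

Weld metal: throat = 0.707×6 = 4.242 mm, L = 2×113 = 226 mm. φR_n = 0.75 × 0.6 × 480 × 4.242 × 226 = 207.1 kN.
Base metal shear (6 mm plate): yield φR_n = 1.0×0.6×250×6×226 = 203.4 kN; rupture φR_n = 0.75×0.6×400×6×226 = 244.1 kN; take 203.4 kN (yield).
Tension yield (gross): A_g = 74×6 = 444 mm². φR_n = 0.90 × 250 × 444 = 99.9 kN.
Governing: min(207.1, 203.4, 99.9) = 99.9 kN → gross-section yield.

99.9 kN (gross-section yield governs)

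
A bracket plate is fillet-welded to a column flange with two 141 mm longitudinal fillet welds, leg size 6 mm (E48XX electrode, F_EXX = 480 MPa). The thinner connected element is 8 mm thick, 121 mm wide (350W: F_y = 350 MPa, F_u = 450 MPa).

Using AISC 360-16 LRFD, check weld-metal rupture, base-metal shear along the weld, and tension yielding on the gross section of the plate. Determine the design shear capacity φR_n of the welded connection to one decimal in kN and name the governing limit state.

258.4 kN (weld metal governs)

Weld metal: throat = 0.707×6 = 4.242 mm, L = 2×141 = 282 mm. φR_n = 0.75 × 0.6 × 480 × 4.242 × 282 = 258.4 kN.
Base metal shear (8 mm plate): yield φR_n = 1.0×0.6×350×8×282 = 473.8 kN; rupture φR_n = 0.75×0.6×450×8×282 = 456.8 kN; take 456.8 kN (rupture).
Tension yield (gross): A_g = 121×8 = 968 mm². φR_n = 0.90 × 350 × 968 = 304.9 kN.
Governing: min(258.4, 456.8, 304.9) = 258.4 kN → weld metal.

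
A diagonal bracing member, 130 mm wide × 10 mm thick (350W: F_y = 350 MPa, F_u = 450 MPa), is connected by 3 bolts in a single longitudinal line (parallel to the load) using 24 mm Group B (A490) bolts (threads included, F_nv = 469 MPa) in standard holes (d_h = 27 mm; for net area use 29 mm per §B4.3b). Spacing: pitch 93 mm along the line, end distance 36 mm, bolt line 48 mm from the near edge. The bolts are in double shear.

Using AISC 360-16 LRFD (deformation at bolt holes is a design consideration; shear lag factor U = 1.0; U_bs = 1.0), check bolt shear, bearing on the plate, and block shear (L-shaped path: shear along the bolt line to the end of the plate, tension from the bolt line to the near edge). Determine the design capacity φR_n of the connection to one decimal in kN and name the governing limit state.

415.8 kN (block shear governs)

Bolt shear: A_b = π(24)²/4 = 452.39 mm². φR_n = 0.75 × 469 × 452.39 × 3 × 2 = 954.8 kN.
Bearing (10 mm plate, F_u = 450 MPa): end bolts L_c = 36 − 27/2 = 22.5, R_n = min(1.2×22.5×10×450, 2.4×24×10×450) = 121.5 kN/bolt; interior L_c = 93 − 27 = 66, R_n = 259.2 kN/bolt. φR_n = 0.75 × (1×121.5 + 2×259.2) = 479.9 kN.
Block shear: shear path 1×[36+2×93] = 1×222 mm, A_gv = 2220, A_nv = 1×(222 − 2.5×29)×10 = 1495 mm²; tension to near edge: (48 − 0.5×29)×10 = 335 mm². R_n = min(0.6×450×1495, 0.6×350×2220) + 1.0×450×335 = min(403.65, 466.2) + 150.75 = 554.4 kN. φR_n = 0.75 × 554.4 = 415.8 kN.
Governing: min(954.8, 479.9, 415.8) = 415.8 kN → block shear.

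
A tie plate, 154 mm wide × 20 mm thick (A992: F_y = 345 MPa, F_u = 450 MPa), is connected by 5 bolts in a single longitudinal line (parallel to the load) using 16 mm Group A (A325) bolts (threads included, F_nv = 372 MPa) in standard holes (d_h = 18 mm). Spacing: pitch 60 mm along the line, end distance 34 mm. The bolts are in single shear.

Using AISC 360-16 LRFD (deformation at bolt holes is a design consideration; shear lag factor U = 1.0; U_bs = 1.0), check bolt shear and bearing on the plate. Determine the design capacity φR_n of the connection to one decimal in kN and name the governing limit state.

Bolt shear: A_b = π(16)²/4 = 201.06 mm². φR_n = 0.75 × 372 × 201.06 × 5 × 1 = 280.5 kN.
Bearing (20 mm plate, F_u = 450 MPa): end bolts L_c = 34 − 18/2 = 25, R_n = min(1.2×25×20×450, 2.4×16×20×450) = 270 kN/bolt; interior L_c = 60 − 18 = 42, R_n = 345.6 kN/bolt. φR_n = 0.75 × (1×270 + 4×345.6) = 1239.3 kN.
Governing: min(280.5, 1239.3) = 280.5 kN → bolt shear.

280.5 kN (bolt shear governs)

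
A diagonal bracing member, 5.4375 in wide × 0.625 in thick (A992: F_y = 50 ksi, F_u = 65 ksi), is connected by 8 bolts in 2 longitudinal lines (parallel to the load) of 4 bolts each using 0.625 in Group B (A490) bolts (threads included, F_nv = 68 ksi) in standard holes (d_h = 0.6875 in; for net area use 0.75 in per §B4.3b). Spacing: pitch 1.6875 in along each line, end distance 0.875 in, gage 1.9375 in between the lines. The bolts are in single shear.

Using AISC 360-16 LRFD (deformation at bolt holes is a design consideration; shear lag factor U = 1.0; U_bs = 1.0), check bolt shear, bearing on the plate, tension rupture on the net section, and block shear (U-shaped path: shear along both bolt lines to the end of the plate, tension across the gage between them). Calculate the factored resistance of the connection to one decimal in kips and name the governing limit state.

120.0 kips (net-section rupture governs)

Bolt shear: A_b = π(0.625)²/4 = 0.3068 in². φR_n = 0.75 × 68 × 0.3068 × 8 × 1 = 125.2 kips.
Bearing (0.625 in plate, F_u = 65 ksi): end bolts L_c = 0.875 − 0.6875/2 = 0.53125, R_n = min(1.2×0.53125×0.625×65, 2.4×0.625×0.625×65) = 25.898 kips/bolt; interior L_c = 1.6875 − 0.6875 = 1, R_n = 48.75 kips/bolt. φR_n = 0.75 × (2×25.898 + 6×48.75) = 258.2 kips.
Tension rupture (net): A_n = (5.4375 − 2×0.75)×0.625 = 2.4609 in² (U = 1.0, A_e = A_n). φR_n = 0.75 × 65 × 2.4609 = 120.0 kips.
Block shear: shear path 2×[0.875+3×1.6875] = 2×5.9375 in, A_gv = 7.4219, A_nv = 2×(5.9375 − 3.5×0.75)×0.625 = 4.1406 in²; tension across gage: (1.9375 − 1×0.75)×0.625 = 0.74219 in². R_n = min(0.6×65×4.1406, 0.6×50×7.4219) + 1.0×65×0.74219 = min(161.48, 222.66) + 48.242 = 209.72 kips. φR_n = 0.75 × 209.72 = 157.3 kips.
Governing: min(125.2, 258.2, 120.0, 157.3) = 120.0 kips → net-section rupture.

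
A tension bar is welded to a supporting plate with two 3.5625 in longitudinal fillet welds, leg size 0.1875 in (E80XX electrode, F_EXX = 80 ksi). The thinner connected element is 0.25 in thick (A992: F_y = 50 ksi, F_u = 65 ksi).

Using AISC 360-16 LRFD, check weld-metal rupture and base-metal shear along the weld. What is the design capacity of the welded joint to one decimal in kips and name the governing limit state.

34.0 kips (weld metal governs)

Weld metal: throat = 0.707×0.1875 = 0.13256 in, L = 2×3.5625 = 7.125 in. φR_n = 0.75 × 0.6 × 80 × 0.13256 × 7.125 = 34.0 kips.
Base metal shear (0.25 in plate): yield φR_n = 1.0×0.6×50×0.25×7.125 = 53.4 kips; rupture φR_n = 0.75×0.6×65×0.25×7.125 = 52.1 kips; take 52.1 kips (rupture).
Governing: min(34.0, 52.1) = 34.0 kips → weld metal.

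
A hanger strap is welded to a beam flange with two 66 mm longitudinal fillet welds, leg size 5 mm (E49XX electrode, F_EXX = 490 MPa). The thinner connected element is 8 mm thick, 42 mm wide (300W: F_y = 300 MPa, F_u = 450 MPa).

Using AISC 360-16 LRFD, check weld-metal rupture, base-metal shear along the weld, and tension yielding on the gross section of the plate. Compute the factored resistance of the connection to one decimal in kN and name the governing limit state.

90.7 kN (gross-section yield governs)

Weld metal: throat = 0.707×5 = 3.535 mm, L = 2×66 = 132 mm. φR_n = 0.75 × 0.6 × 490 × 3.535 × 132 = 102.9 kN.
Base metal shear (8 mm plate): yield φR_n = 1.0×0.6×300×8×132 = 190.1 kN; rupture φR_n = 0.75×0.6×450×8×132 = 213.8 kN; take 190.1 kN (yield).
Tension yield (gross): A_g = 42×8 = 336 mm². φR_n = 0.90 × 300 × 336 = 90.7 kN.
Governing: min(102.9, 190.1, 90.7) = 90.7 kN → gross-section yield.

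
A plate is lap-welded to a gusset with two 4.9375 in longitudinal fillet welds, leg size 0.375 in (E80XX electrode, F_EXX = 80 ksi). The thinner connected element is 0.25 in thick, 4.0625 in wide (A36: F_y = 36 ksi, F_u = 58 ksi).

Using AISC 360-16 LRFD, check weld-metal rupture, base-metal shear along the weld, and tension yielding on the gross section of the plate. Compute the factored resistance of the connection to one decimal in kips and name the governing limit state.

Weld metal: throat = 0.707×0.375 = 0.26513 in, L = 2×4.9375 = 9.875 in. φR_n = 0.75 × 0.6 × 80 × 0.26513 × 9.875 = 94.3 kips.
Base metal shear (0.25 in plate): yield φR_n = 1.0×0.6×36×0.25×9.875 = 53.3 kips; rupture φR_n = 0.75×0.6×58×0.25×9.875 = 64.4 kips; take 53.3 kips (yield).
Tension yield (gross): A_g = 4.0625×0.25 = 1.0156 in². φR_n = 0.90 × 36 × 1.0156 = 32.9 kips.
Governing: min(94.3, 53.3, 32.9) = 32.9 kips → gross-section yield.

32.9 kips (gross-section yield governs)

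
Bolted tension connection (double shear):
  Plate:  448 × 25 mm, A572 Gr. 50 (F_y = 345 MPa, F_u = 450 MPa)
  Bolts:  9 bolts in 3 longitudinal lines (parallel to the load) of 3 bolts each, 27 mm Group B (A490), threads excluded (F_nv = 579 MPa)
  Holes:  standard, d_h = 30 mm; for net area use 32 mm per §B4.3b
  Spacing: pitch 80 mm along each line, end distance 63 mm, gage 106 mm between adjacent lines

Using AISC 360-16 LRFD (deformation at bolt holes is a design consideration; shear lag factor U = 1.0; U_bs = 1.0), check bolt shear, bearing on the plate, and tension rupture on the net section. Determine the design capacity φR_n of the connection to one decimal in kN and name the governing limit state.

Bolt shear: A_b = π(27)²/4 = 572.56 mm². φR_n = 0.75 × 579 × 572.56 × 9 × 2 = 4475.4 kN.
Bearing (25 mm plate, F_u = 450 MPa): end bolts L_c = 63 − 30/2 = 48, R_n = min(1.2×48×25×450, 2.4×27×25×450) = 648 kN/bolt; interior L_c = 80 − 30 = 50, R_n = 675 kN/bolt. φR_n = 0.75 × (3×648 + 6×675) = 4495.5 kN.
Tension rupture (net): A_n = (448 − 3×32)×25 = 8800 mm² (U = 1.0, A_e = A_n). φR_n = 0.75 × 450 × 8800 = 2970.0 kN.
Governing: min(4475.4, 4495.5, 2970.0) = 2970.0 kN → net-section rupture.

2970.0 kN (net-section rupture governs)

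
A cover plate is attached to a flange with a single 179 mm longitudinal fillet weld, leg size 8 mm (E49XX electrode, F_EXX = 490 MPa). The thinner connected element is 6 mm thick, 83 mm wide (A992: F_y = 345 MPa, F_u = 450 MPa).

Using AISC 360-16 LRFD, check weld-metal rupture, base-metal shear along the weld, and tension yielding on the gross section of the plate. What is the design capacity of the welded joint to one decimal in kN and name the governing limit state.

Weld metal: throat = 0.707×8 = 5.656 mm, L = 179 mm. φR_n = 0.75 × 0.6 × 490 × 5.656 × 179 = 223.2 kN.
Base metal shear (6 mm plate): yield φR_n = 1.0×0.6×345×6×179 = 222.3 kN; rupture φR_n = 0.75×0.6×450×6×179 = 217.5 kN; take 217.5 kN (rupture).
Tension yield (gross): A_g = 83×6 = 498 mm². φR_n = 0.90 × 345 × 498 = 154.6 kN.
Governing: min(223.2, 217.5, 154.6) = 154.6 kN → gross-section yield.

154.6 kN (gross-section yield governs)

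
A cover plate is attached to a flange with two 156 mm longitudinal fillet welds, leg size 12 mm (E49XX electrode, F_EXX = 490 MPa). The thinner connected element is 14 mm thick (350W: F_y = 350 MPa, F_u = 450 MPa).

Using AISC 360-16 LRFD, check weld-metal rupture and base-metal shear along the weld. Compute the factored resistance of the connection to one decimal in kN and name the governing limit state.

Weld metal: throat = 0.707×12 = 8.484 mm, L = 2×156 = 312 mm. φR_n = 0.75 × 0.6 × 490 × 8.484 × 312 = 583.7 kN.
Base metal shear (14 mm plate): yield φR_n = 1.0×0.6×350×14×312 = 917.3 kN; rupture φR_n = 0.75×0.6×450×14×312 = 884.5 kN; take 884.5 kN (rupture).
Governing: min(583.7, 884.5) = 583.7 kN → weld metal.

583.7 kN (weld metal governs)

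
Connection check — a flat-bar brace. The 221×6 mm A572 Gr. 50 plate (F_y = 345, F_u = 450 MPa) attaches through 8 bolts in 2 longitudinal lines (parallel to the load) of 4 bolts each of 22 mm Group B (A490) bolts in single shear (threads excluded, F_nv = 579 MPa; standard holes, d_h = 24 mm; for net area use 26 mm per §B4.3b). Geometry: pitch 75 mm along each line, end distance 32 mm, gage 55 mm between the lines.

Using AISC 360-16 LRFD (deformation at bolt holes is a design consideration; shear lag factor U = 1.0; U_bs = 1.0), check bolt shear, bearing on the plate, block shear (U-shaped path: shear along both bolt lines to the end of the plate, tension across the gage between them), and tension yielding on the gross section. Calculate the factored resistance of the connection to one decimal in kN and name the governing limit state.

Bolt shear: A_b = π(22)²/4 = 380.13 mm². φR_n = 0.75 × 579 × 380.13 × 8 × 1 = 1320.6 kN.
Bearing (6 mm plate, F_u = 450 MPa): end bolts L_c = 32 − 24/2 = 20, R_n = min(1.2×20×6×450, 2.4×22×6×450) = 64.8 kN/bolt; interior L_c = 75 − 24 = 51, R_n = 142.56 kN/bolt. φR_n = 0.75 × (2×64.8 + 6×142.56) = 738.7 kN.
Block shear: shear path 2×[32+3×75] = 2×257 mm, A_gv = 3084, A_nv = 2×(257 − 3.5×26)×6 = 1992 mm²; tension across gage: (55 − 1×26)×6 = 174 mm². R_n = min(0.6×450×1992, 0.6×345×3084) + 1.0×450×174 = min(537.84, 638.39) + 78.3 = 616.14 kN. φR_n = 0.75 × 616.14 = 462.1 kN.
Tension yield (gross): A_g = 221×6 = 1326 mm². φR_n = 0.90 × 345 × 1326 = 411.7 kN.
Governing: min(1320.6, 738.7, 462.1, 411.7) = 411.7 kN → gross-section yield.

411.7 kN (gross-section yield governs)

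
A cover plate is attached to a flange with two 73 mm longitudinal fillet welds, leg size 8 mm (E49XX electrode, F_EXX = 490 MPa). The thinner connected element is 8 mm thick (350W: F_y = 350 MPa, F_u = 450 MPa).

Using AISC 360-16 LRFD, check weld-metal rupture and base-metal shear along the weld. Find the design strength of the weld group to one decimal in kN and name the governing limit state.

182.1 kN (weld metal governs)

Weld metal: throat = 0.707×8 = 5.656 mm, L = 2×73 = 146 mm. φR_n = 0.75 × 0.6 × 490 × 5.656 × 146 = 182.1 kN.
Base metal shear (8 mm plate): yield φR_n = 1.0×0.6×350×8×146 = 245.3 kN; rupture φR_n = 0.75×0.6×450×8×146 = 236.5 kN; take 236.5 kN (rupture).
Governing: min(182.1, 236.5) = 182.1 kN → weld metal.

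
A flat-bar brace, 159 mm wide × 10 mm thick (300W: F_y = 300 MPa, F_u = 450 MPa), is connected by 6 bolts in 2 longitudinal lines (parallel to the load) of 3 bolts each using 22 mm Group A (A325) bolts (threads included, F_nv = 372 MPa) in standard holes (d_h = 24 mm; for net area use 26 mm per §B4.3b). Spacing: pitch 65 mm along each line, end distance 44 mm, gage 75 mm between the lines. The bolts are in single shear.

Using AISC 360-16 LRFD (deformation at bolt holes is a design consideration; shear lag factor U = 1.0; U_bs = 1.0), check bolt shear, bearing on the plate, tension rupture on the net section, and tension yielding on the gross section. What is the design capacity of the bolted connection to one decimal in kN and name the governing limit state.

Bolt shear: A_b = π(22)²/4 = 380.13 mm². φR_n = 0.75 × 372 × 380.13 × 6 × 1 = 636.3 kN.
Bearing (10 mm plate, F_u = 450 MPa): end bolts L_c = 44 − 24/2 = 32, R_n = min(1.2×32×10×450, 2.4×22×10×450) = 172.8 kN/bolt; interior L_c = 65 − 24 = 41, R_n = 221.4 kN/bolt. φR_n = 0.75 × (2×172.8 + 4×221.4) = 923.4 kN.
Tension rupture (net): A_n = (159 − 2×26)×10 = 1070 mm² (U = 1.0, A_e = A_n). φR_n = 0.75 × 450 × 1070 = 361.1 kN.
Tension yield (gross): A_g = 159×10 = 1590 mm². φR_n = 0.90 × 300 × 1590 = 429.3 kN.
Governing: min(636.3, 923.4, 361.1, 429.3) = 361.1 kN → net-section rupture.

361.1 kN (net-section rupture governs)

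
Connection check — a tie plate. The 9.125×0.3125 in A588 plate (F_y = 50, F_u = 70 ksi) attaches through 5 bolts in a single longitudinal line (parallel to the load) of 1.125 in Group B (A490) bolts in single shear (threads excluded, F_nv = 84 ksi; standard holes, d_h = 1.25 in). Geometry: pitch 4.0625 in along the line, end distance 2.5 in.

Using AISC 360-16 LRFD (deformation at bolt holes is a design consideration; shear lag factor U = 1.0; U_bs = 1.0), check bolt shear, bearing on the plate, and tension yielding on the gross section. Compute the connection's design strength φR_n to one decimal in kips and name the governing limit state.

Bolt shear: A_b = π(1.125)²/4 = 0.99402 in². φR_n = 0.75 × 84 × 0.99402 × 5 × 1 = 313.1 kips.
Bearing (0.3125 in plate, F_u = 70 ksi): end bolts L_c = 2.5 − 1.25/2 = 1.875, R_n = min(1.2×1.875×0.3125×70, 2.4×1.125×0.3125×70) = 49.219 kips/bolt; interior L_c = 4.0625 − 1.25 = 2.8125, R_n = 59.063 kips/bolt. φR_n = 0.75 × (1×49.219 + 4×59.063) = 214.1 kips.
Tension yield (gross): A_g = 9.125×0.3125 = 2.8516 in². φR_n = 0.90 × 50 × 2.8516 = 128.3 kips.
Governing: min(313.1, 214.1, 128.3) = 128.3 kips → gross-section yield.

128.3 kips (gross-section yield governs)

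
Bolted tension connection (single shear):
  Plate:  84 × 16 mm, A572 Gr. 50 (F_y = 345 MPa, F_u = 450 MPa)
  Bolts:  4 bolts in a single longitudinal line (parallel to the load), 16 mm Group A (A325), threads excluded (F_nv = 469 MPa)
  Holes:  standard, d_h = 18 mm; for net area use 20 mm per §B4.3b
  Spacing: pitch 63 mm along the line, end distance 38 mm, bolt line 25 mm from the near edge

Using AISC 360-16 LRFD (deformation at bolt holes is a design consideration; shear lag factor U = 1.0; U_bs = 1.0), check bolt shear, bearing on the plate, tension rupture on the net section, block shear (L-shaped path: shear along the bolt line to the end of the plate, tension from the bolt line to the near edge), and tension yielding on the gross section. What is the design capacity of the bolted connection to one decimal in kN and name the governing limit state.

282.9 kN (bolt shear governs)

Bolt shear: A_b = π(16)²/4 = 201.06 mm². φR_n = 0.75 × 469 × 201.06 × 4 × 1 = 282.9 kN.
Bearing (16 mm plate, F_u = 450 MPa): end bolts L_c = 38 − 18/2 = 29, R_n = min(1.2×29×16×450, 2.4×16×16×450) = 250.56 kN/bolt; interior L_c = 63 − 18 = 45, R_n = 276.48 kN/bolt. φR_n = 0.75 × (1×250.56 + 3×276.48) = 810.0 kN.
Tension rupture (net): A_n = (84 − 1×20)×16 = 1024 mm² (U = 1.0, A_e = A_n). φR_n = 0.75 × 450 × 1024 = 345.6 kN.
Block shear: shear path 1×[38+3×63] = 1×227 mm, A_gv = 3632, A_nv = 1×(227 − 3.5×20)×16 = 2512 mm²; tension to near edge: (25 − 0.5×20)×16 = 240 mm². R_n = min(0.6×450×2512, 0.6×345×3632) + 1.0×450×240 = min(678.24, 751.82) + 108 = 786.24 kN. φR_n = 0.75 × 786.24 = 589.7 kN.
Tension yield (gross): A_g = 84×16 = 1344 mm². φR_n = 0.90 × 345 × 1344 = 417.3 kN.
Governing: min(282.9, 810.0, 345.6, 589.7, 417.3) = 282.9 kN → bolt shear.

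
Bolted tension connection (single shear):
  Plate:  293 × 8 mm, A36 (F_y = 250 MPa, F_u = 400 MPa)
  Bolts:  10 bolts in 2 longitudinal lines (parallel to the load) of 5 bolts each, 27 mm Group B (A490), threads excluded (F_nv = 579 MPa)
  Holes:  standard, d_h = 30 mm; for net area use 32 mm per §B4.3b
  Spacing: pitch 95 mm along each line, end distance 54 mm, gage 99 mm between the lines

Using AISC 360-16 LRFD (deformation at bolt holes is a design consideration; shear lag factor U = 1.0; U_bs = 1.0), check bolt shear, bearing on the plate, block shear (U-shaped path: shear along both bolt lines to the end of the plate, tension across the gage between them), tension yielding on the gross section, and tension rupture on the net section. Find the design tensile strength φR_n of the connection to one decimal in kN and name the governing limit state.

527.4 kN (gross-section yield governs)

Bolt shear: A_b = π(27)²/4 = 572.56 mm². φR_n = 0.75 × 579 × 572.56 × 10 × 1 = 2486.3 kN.
Bearing (8 mm plate, F_u = 400 MPa): end bolts L_c = 54 − 30/2 = 39, R_n = min(1.2×39×8×400, 2.4×27×8×400) = 149.76 kN/bolt; interior L_c = 95 − 30 = 65, R_n = 207.36 kN/bolt. φR_n = 0.75 × (2×149.76 + 8×207.36) = 1468.8 kN.
Block shear: shear path 2×[54+4×95] = 2×434 mm, A_gv = 6944, A_nv = 2×(434 − 4.5×32)×8 = 4640 mm²; tension across gage: (99 − 1×32)×8 = 536 mm². R_n = min(0.6×400×4640, 0.6×250×6944) + 1.0×400×536 = min(1113.6, 1041.6) + 214.4 = 1256 kN. φR_n = 0.75 × 1256 = 942.0 kN.
Tension yield (gross): A_g = 293×8 = 2344 mm². φR_n = 0.90 × 250 × 2344 = 527.4 kN.
Tension rupture (net): A_n = (293 − 2×32)×8 = 1832 mm² (U = 1.0, A_e = A_n). φR_n = 0.75 × 400 × 1832 = 549.6 kN.
Governing: min(2486.3, 1468.8, 942.0, 527.4, 549.6) = 527.4 kN → gross-section yield.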